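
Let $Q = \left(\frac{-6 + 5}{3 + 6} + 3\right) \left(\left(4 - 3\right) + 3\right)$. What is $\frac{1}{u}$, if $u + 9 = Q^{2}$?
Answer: $\frac{81}{10087} \approx 0.0080301$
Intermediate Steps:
$Q = \frac{104}{9}$ ($Q = \left(- \frac{1}{9} + 3\right) \left(1 + 3\right) = \left(\left(-1\right) \frac{1}{9} + 3\right) 4 = \left(- \frac{1}{9} + 3\right) 4 = \frac{26}{9} \cdot 4 = \frac{104}{9} \approx 11.556$)
$u = \frac{10087}{81}$ ($u = -9 + \left(\frac{104}{9}\right)^{2} = -9 + \frac{10816}{81} = \frac{10087}{81} \approx 124.53$)
$\frac{1}{u} = \frac{1}{\frac{10087}{81}} = \frac{81}{10087}$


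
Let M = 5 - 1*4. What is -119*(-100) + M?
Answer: 11901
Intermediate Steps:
M = 1 (M = 5 - 4 = 1)
-119*(-100) + M = -119*(-100) + 1 = 11900 + 1 = 11901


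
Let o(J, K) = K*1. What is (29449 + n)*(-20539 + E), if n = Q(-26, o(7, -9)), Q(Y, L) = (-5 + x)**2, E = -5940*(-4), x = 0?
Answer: 94935754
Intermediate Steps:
E = 23760
o(J, K) = K
Q(Y, L) = 25 (Q(Y, L) = (-5 + 0)**2 = (-5)**2 = 25)
n = 25
(29449 + n)*(-20539 + E) = (29449 + 25)*(-20539 + 23760) = 29474*3221 = 94935754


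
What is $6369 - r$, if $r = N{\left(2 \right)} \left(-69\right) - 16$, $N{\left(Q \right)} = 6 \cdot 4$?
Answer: $8041$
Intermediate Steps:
$N{\left(Q \right)} = 24$
$r = -1672$ ($r = 24 \left(-69\right) - 16 = -1656 - 16 = -1672$)
$6369 - r = 6369 - -1672 = 6369 + 1672 = 8041$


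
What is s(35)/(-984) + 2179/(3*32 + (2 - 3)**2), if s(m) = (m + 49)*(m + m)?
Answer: 65574/3977 ≈ 16.488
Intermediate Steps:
s(m) = 2*m*(49 + m) (s(m) = (49 + m)*(2*m) = 2*m*(49 + m))
s(35)/(-984) + 2179/(3*32 + (2 - 3)**2) = (2*35*(49 + 35))/(-984) + 2179/(3*32 + (2 - 3)**2) = (2*35*84)*(-1/984) + 2179/(96 + (-1)**2) = 5880*(-1/984) + 2179/(96 + 1) = -245/41 + 2179/97 = 65574/3977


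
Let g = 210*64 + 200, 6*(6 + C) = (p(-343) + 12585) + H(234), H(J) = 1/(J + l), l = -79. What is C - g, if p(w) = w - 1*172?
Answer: -3606643/310 ≈ -11634.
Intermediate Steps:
p(w) = -172 + w (p(w) = w - 172 = -172 + w)
H(J) = 1/(-79 + J) (H(J) = 1/(J - 79) = 1/(-79 + J))
C = 621757/310 (C = -6 + (((-172 - 343) + 12585) + 1/(-79 + 234))/6 = -6 + ((-515 + 12585) + 1/155)/6 = -6 + (12070 + 1/155)/6 = -6 + (⅙)*(1870851/155) = -6 + 623617/310 = 621757/310 ≈ 2005.7)
g = 13640 (g = 13440 + 200 = 13640)
C - g = 621757/310 - 1*13640 = 621757/310 - 13640 = -3606643/310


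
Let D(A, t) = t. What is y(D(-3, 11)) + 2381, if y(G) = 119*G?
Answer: 3690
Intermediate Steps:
y(D(-3, 11)) + 2381 = 119*11 + 2381 = 1309 + 2381 = 3690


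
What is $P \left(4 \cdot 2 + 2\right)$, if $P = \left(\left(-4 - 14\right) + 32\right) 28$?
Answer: $3920$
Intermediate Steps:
$P = 392$ ($P = \left(-18 + 32\right) 28 = 14 \cdot 28 = 392$)
$P \left(4 \cdot 2 + 2\right) = 392 \left(4 \cdot 2 + 2\right) = 392 \left(8 + 2\right) = 392 \cdot 10 = 3920$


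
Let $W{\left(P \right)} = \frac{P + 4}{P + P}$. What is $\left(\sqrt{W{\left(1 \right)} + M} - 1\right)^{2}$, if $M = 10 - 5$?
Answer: $\frac{17}{2} - \sqrt{30} \approx 3.0228$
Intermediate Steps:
$W{\left(P \right)} = \frac{4 + P}{2 P}$
$M = 5$
$\left(\sqrt{W{\left(1 \right)} + M} - 1\right)^{2} = \left(\sqrt{\frac{4 + 1}{2 \cdot 1} + 5} - 1\right)^{2} = \left(\sqrt{\frac{1}{2} \cdot 1 \cdot 5 + 5} - 1\right)^{2} = \left(\sqrt{\frac{5}{2} + 5} - 1\right)^{2} = \left(\sqrt{\frac{15}{2}} - 1\right)^{2} = \left(\frac{\sqrt{30}}{2} - 1\right)^{2} = \left(-1 + \frac{\sqrt{30}}{2}\right)^{2}$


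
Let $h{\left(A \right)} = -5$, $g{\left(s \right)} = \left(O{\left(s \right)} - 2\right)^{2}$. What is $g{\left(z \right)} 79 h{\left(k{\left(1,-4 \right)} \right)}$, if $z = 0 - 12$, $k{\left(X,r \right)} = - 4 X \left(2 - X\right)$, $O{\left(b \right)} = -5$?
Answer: $-19355$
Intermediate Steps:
$k{\left(X,r \right)} = - 4 X \left(2 - X\right)$
$z = -12$ ($z = 0 - 12 = -12$)
$g{\left(s \right)} = 49$ ($g{\left(s \right)} = \left(-5 - 2\right)^{2} = \left(-7\right)^{2} = 49$)
$g{\left(z \right)} 79 h{\left(k{\left(1,-4 \right)} \right)} = 49 \cdot 79 \left(-5\right) = 3871 \left(-5\right) = -19355$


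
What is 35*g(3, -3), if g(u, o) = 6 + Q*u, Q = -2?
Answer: 0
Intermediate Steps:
g(u, o) = 6 - 2*u
35*g(3, -3) = 35*(6 - 2*3) = 35*(6 - 6) = 35*0 = 0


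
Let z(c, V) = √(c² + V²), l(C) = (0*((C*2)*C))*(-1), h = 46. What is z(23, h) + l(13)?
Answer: 23*√5 ≈ 51.430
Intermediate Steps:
l(C) = 0 (l(C) = (0*((2*C)*C))*(-1) = (0*(2*C²))*(-1) = 0*(-1) = 0)
z(c, V) = √(V² + c²)
z(23, h) + l(13) = √(46² + 23²) + 0 = √(2116 + 529) + 0 = √2645 + 0 = 23*√5 + 0 = 23*√5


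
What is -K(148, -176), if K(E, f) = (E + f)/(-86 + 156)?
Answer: ⅖ ≈ 0.40000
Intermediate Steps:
K(E, f) = E/70 + f/70 (K(E, f) = (E + f)/70 = (E + f)*(1/70) = E/70 + f/70)
-K(148, -176) = -((1/70)*148 + (1/70)*(-176)) = -(74/35 - 88/35) = -1*(-⅖) = ⅖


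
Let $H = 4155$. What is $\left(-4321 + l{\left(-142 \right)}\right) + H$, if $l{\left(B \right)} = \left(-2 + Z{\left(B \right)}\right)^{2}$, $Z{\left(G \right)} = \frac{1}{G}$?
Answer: $- \frac{3265999}{20164} \approx -161.97$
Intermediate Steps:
$l{\left(B \right)} = \left(-2 + \frac{1}{B}\right)^{2}$
$\left(-4321 + l{\left(-142 \right)}\right) + H = \left(-4321 + \frac{\left(-1 + 2 \left(-142\right)\right)^{2}}{20164}\right) + 4155 = \left(-4321 + \frac{\left(-1 - 284\right)^{2}}{20164}\right) + 4155 = \left(-4321 + \frac{\left(-285\right)^{2}}{20164}\right) + 4155 = \left(-4321 + \frac{1}{20164} \cdot 81225\right) + 4155 = \left(-4321 + \frac{81225}{20164}\right) + 4155 = - \frac{87047419}{20164} + 4155 = - \frac{3265999}{20164}$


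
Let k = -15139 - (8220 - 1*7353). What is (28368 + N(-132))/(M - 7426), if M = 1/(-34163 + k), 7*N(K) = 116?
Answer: -1424025564/372554995 ≈ -3.8223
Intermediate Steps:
k = -16006 (k = -15139 - (8220 - 7353) = -15139 - 1*867 = -15139 - 867 = -16006)
N(K) = 116/7 (N(K) = (⅐)*116 = 116/7)
M = -1/50169 (M = 1/(-34163 - 16006) = 1/(-50169) = -1/50169 ≈ -1.9933e-5)
(28368 + N(-132))/(M - 7426) = (28368 + 116/7)/(-1/50169 - 7426) = 198692/(7*(-372554995/50169)) = (198692/7)*(-50169/372554995) = -1424025564/372554995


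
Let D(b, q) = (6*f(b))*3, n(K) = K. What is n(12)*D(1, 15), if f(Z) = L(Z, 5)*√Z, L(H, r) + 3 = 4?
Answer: 216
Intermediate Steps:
L(H, r) = 1 (L(H, r) = -3 + 4 = 1)
f(Z) = √Z (f(Z) = 1*√Z = √Z)
D(b, q) = 18*√b (D(b, q) = (6*√b)*3 = 18*√b)
n(12)*D(1, 15) = 12*(18*√1) = 12*(18*1) = 12*18 = 216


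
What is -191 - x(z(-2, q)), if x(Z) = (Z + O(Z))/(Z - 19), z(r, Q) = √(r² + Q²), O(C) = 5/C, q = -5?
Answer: -31689/166 + 323*√29/4814 ≈ -190.54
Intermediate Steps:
z(r, Q) = √(Q² + r²)
x(Z) = (Z + 5/Z)/(-19 + Z) (x(Z) = (Z + 5/Z)/(Z - 19) = (Z + 5/Z)/(-19 + Z))
-191 - x(z(-2, q)) = -191 - (5 + (√((-5)² + (-2)²))²)/((√((-5)² + (-2)²))*(-19 + √((-5)² + (-2)²))) = -191 - (5 + (√(25 + 4))²)/((√(25 + 4))*(-19 + √(25 + 4))) = -191 - (5 + (√29)²)/((√29)*(-19 + √29)) = -191 - √29/29*(5 + 29)/(-19 + √29) = -191 - √29/29*34/(-19 + √29) = -191 - 34*√29/(29*(-19 + √29))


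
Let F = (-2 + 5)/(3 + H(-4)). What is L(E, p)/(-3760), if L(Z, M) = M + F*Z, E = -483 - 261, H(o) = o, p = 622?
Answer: -1427/1880 ≈ -0.75904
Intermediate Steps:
F = -3 (F = (-2 + 5)/(3 - 4) = 3/(-1) = 3*(-1) = -3)
E = -744
L(Z, M) = M - 3*Z
L(E, p)/(-3760) = (622 - 3*(-744))/(-3760) = (622 + 2232)*(-1/3760) = 2854*(-1/3760) = -1427/1880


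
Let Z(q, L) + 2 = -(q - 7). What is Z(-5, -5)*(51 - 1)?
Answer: 500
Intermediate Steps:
Z(q, L) = 5 - q (Z(q, L) = -2 - (q - 7) = -2 - (-7 + q) = -2 + (7 - q) = 5 - q)
Z(-5, -5)*(51 - 1) = (5 - 1*(-5))*(51 - 1) = (5 + 5)*50 = 10*50 = 500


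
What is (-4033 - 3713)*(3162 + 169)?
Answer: -25801926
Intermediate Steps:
(-4033 - 3713)*(3162 + 169) = -7746*3331 = -25801926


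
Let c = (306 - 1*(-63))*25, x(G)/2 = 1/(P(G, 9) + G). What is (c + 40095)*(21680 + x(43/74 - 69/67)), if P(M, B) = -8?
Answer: 14929880849760/13963 ≈ 1.0692e+9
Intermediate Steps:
x(G) = 2/(-8 + G)
c = 9225 (c = (306 + 63)*25 = 369*25 = 9225)
(c + 40095)*(21680 + x(43/74 - 69/67)) = (9225 + 40095)*(21680 + 2/(-8 + (43/74 - 69/67))) = 49320*(21680 + 2/(-8 + (43*(1/74) - 69*1/67))) = 49320*(21680 + 2/(-8 + (43/74 - 69/67))) = 49320*(21680 + 2/(-8 - 2225/4958)) = 49320*(21680 + 2/(-41889/4958)) = 49320*(21680 + 2*(-4958/41889)) = 49320*(21680 - 9916/41889) = 49320*(908143604/41889) = 14929880849760/13963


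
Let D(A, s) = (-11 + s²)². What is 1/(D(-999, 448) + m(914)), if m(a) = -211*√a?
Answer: 40277680249/1622291526240644009807 + 211*√914/1622291526240644009807 ≈ 2.4828e-11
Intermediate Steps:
1/(D(-999, 448) + m(914)) = 1/((-11 + 448²)² - 211*√914) = 1/((-11 + 200704)² - 211*√914) = 1/(200693² - 211*√914) = 1/(40277680249 - 211*√914)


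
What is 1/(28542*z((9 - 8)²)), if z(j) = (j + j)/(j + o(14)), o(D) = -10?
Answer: -3/19028 ≈ -0.00015766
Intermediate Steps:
z(j) = 2*j/(-10 + j) (z(j) = (j + j)/(j - 10) = (2*j)/(-10 + j) = 2*j/(-10 + j))
1/(28542*z((9 - 8)²)) = 1/(28542*((2*(9 - 8)²/(-10 + (9 - 8)²)))) = 1/(28542*((2*1²/(-10 + 1²)))) = 1/(28542*((2*1/(-10 + 1)))) = 1/(28542*((2*1/(-9)))) = 1/(28542*((2*1*(-⅑)))) = 1/(28542*(-2/9)) = (1/28542)*(-9/2) = -3/19028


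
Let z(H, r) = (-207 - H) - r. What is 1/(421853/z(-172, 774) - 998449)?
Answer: -809/808167094 ≈ -1.0010e-6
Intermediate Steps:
z(H, r) = -207 - H - r
1/(421853/z(-172, 774) - 998449) = 1/(421853/(-207 - 1*(-172) - 1*774) - 998449) = 1/(421853/(-207 + 172 - 774) - 998449) = 1/(421853/(-809) - 998449) = 1/(421853*(-1/809) - 998449) = 1/(-421853/809 - 998449) = 1/(-808167094/809) = -809/808167094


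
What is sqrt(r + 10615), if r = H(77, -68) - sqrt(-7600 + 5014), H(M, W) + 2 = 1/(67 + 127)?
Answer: sqrt(399431062 - 37636*I*sqrt(2586))/194 ≈ 103.02 - 0.24681*I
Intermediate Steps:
H(M, W) = -387/194 (H(M, W) = -2 + 1/(67 + 127) = -2 + 1/194 = -387/194)
r = -387/194 - I*sqrt(2586) (r = -387/194 - sqrt(-7600 + 5014) = -387/194 - sqrt(-2586) = -387/194 - I*sqrt(2586) ≈ -1.9948 - 50.853*I)
sqrt(r + 10615) = sqrt((-387/194 - I*sqrt(2586)) + 10615) = sqrt(2058923/194 - I*sqrt(2586))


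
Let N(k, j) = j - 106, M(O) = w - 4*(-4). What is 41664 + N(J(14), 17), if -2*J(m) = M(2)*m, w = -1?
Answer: 41575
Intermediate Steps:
M(O) = 15 (M(O) = -1 - 4*(-4) = -1 + 16 = 15)
J(m) = -15*m/2
N(k, j) = -106 + j
41664 + N(J(14), 17) = 41664 + (-106 + 17) = 41664 - 89 = 41575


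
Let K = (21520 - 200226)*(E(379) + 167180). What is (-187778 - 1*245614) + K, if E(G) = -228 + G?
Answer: -29903487078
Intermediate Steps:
K = -29903053686 (K = (21520 - 200226)*((-228 + 379) + 167180) = -178706*(151 + 167180) = -178706*167331 = -29903053686)
(-187778 - 1*245614) + K = (-187778 - 1*245614) - 29903053686 = (-187778 - 245614) - 29903053686 = -433392 - 29903053686 = -29903487078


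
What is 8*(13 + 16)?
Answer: 232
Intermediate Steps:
8*(13 + 16) = 8*29 = 232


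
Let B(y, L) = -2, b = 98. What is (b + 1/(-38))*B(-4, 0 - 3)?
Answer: -3723/19 ≈ -195.95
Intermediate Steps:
(b + 1/(-38))*B(-4, 0 - 3) = (98 + 1/(-38))*(-2) = (98 - 1/38)*(-2) = (3723/38)*(-2) = -3723/19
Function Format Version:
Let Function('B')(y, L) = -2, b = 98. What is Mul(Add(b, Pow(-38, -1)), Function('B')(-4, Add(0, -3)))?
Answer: Rational(-3723, 19) ≈ -195.95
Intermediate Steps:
Mul(Add(b, Pow(-38, -1)), Function('B')(-4, Add(0, -3))) = Mul(Add(98, Pow(-38, -1)), -2) = Mul(Add(98, Rational(-1, 38)), -2) = Mul(Rational(3723, 38), -2) = Rational(-3723, 19)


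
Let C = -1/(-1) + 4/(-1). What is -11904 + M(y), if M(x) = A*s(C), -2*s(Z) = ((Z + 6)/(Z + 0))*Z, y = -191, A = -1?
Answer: -23805/2 ≈ -11903.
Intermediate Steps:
C = -3 (C = -1*(-1) + 4*(-1) = 1 - 4 = -3)
s(Z) = -3 - Z/2 (s(Z) = -(Z + 6)/(Z + 0)*Z/2 = -(6 + Z)/Z*Z/2 = -(6 + Z)/2 = -3 - Z/2)
M(x) = 3/2 (M(x) = -(-3 - ½*(-3)) = -(-3 + 3/2) = -1*(-3/2) = 3/2)
-11904 + M(y) = -11904 + 3/2 = -23805/2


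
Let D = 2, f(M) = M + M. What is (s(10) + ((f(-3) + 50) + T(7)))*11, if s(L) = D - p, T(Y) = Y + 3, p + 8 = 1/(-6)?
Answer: 4235/6 ≈ 705.83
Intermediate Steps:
p = -49/6 (p = -8 + 1/(-6) = -8 - ⅙ = -49/6 ≈ -8.1667)
f(M) = 2*M
T(Y) = 3 + Y
s(L) = 61/6 (s(L) = 2 - 1*(-49/6) = 2 + 49/6 = 61/6)
(s(10) + ((f(-3) + 50) + T(7)))*11 = (61/6 + ((2*(-3) + 50) + (3 + 7)))*11 = (61/6 + ((-6 + 50) + 10))*11 = (61/6 + (44 + 10))*11 = (61/6 + 54)*11 = (385/6)*11 = 4235/6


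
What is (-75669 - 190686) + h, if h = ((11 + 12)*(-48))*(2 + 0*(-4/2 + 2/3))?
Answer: -268563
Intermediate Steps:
h = -2208 (h = (23*(-48))*(2 + 0*(-4*1/2 + 2*(1/3))) = -1104*(2 + 0*(-2 + 2/3)) = -1104*(2 + 0*(-4/3)) = -1104*(2 + 0) = -1104*2 = -2208)
(-75669 - 190686) + h = (-75669 - 190686) - 2208 = -266355 - 2208 = -268563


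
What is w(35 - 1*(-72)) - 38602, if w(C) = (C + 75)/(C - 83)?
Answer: -463133/12 ≈ -38594.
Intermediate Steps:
w(C) = (75 + C)/(-83 + C)
w(35 - 1*(-72)) - 38602 = (75 + (35 - 1*(-72)))/(-83 + (35 - 1*(-72))) - 38602 = (75 + (35 + 72))/(-83 + (35 + 72)) - 38602 = (75 + 107)/(-83 + 107) - 38602 = 182/24 - 38602 = (1/24)*182 - 38602 = 91/12 - 38602 = -463133/12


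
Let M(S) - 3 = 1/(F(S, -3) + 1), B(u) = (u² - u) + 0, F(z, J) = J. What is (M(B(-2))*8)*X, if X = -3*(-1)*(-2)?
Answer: -120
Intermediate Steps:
B(u) = u² - u
X = -6 (X = 3*(-2) = -6)
M(S) = 5/2 (M(S) = 3 + 1/(-3 + 1) = 3 + 1/(-2) = 3 - ½ = 5/2)
(M(B(-2))*8)*X = ((5/2)*8)*(-6) = 20*(-6) = -120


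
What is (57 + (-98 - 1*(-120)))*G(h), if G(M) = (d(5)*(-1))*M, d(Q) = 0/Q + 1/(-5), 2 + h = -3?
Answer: -79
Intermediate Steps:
h = -5 (h = -2 - 3 = -5)
d(Q) = -⅕ (d(Q) = 0 + 1*(-⅕) = 0 - ⅕ = -⅕)
G(M) = M/5 (G(M) = (-⅕*(-1))*M = M/5)
(57 + (-98 - 1*(-120)))*G(h) = (57 + (-98 - 1*(-120)))*((⅕)*(-5)) = (57 + (-98 + 120))*(-1) = (57 + 22)*(-1) = 79*(-1) = -79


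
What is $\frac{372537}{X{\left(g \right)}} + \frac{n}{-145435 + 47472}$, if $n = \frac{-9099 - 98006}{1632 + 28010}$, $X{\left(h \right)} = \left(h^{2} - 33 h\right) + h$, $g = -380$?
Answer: $\frac{540898439402951}{227310970576880} \approx 2.3796$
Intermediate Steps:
$X{\left(h \right)} = h^{2} - 32 h$
$n = - \frac{107105}{29642} \approx -3.6133$
$\frac{372537}{X{\left(g \right)}} + \frac{n}{-145435 + 47472} = \frac{372537}{\left(-380\right) \left(-32 - 380\right)} - \frac{107105}{29642 \left(-145435 + 47472\right)} = \frac{372537}{\left(-380\right) \left(-412\right)} - \frac{107105}{29642 \left(-97963\right)} = \frac{372537}{156560} - - \frac{107105}{2903819246} = 372537 \cdot \frac{1}{156560} + \frac{107105}{2903819246} = \frac{372537}{156560} + \frac{107105}{2903819246} = \frac{540898439402951}{227310970576880}$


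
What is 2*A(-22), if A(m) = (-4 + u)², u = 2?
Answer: 8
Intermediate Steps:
A(m) = 4 (A(m) = (-4 + 2)² = (-2)² = 4)
2*A(-22) = 2*4 = 8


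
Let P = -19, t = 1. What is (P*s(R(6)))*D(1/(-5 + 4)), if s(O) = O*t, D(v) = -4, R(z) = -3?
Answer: -228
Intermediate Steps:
s(O) = O (s(O) = O*1 = O)
(P*s(R(6)))*D(1/(-5 + 4)) = -19*(-3)*(-4) = 57*(-4) = -228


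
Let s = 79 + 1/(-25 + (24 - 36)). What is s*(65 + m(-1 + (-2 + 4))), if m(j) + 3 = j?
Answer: 184086/37 ≈ 4975.3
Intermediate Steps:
m(j) = -3 + j
s = 2922/37 (s = 79 + 1/(-25 - 12) = 79 + 1/(-37) = 79 - 1/37 = 2922/37 ≈ 78.973)
s*(65 + m(-1 + (-2 + 4))) = 2922*(65 + (-3 + (-1 + (-2 + 4))))/37 = 2922*(65 + (-3 + (-1 + 2)))/37 = 2922*(65 + (-3 + 1))/37 = 2922*(65 - 2)/37 = (2922/37)*63 = 184086/37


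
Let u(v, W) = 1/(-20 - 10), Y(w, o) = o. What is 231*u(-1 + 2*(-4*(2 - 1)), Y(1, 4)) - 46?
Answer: -537/10 ≈ -53.700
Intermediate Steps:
u(v, W) = -1/30 (u(v, W) = 1/(-30) = -1/30)
231*u(-1 + 2*(-4*(2 - 1)), Y(1, 4)) - 46 = 231*(-1/30) - 46 = -77/10 - 46 = -537/10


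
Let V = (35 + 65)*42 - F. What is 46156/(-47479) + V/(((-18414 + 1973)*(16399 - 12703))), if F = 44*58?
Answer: -175299424213/180319117209 ≈ -0.97216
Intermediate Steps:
F = 2552
V = 1648 (V = (35 + 65)*42 - 1*2552 = 100*42 - 2552 = 4200 - 2552 = 1648)
46156/(-47479) + V/(((-18414 + 1973)*(16399 - 12703))) = 46156/(-47479) + 1648/(((-18414 + 1973)*(16399 - 12703))) = 46156*(-1/47479) + 1648/((-16441*3696)) = -46156/47479 + 1648/(-60765936) = -46156/47479 + 1648*(-1/60765936) = -46156/47479 - 103/3797871 = -175299424213/180319117209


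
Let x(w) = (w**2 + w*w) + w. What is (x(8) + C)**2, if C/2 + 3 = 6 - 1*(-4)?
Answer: 22500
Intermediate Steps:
x(w) = w + 2*w**2 (x(w) = (w**2 + w**2) + w = 2*w**2 + w = w + 2*w**2)
C = 14 (C = -6 + 2*(6 - 1*(-4)) = -6 + 2*(6 + 4) = -6 + 2*10 = -6 + 20 = 14)
(x(8) + C)**2 = (8*(1 + 2*8) + 14)**2 = (8*(1 + 16) + 14)**2 = (8*17 + 14)**2 = (136 + 14)**2 = 150**2 = 22500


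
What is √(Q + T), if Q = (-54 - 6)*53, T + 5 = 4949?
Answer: 42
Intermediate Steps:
T = 4944 (T = -5 + 4949 = 4944)
Q = -3180 (Q = -60*53 = -3180)
√(Q + T) = √(-3180 + 4944) = √1764 = 42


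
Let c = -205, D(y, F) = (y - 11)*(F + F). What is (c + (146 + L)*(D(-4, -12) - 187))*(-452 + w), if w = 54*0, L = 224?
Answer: -28839860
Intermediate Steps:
D(y, F) = 2*F*(-11 + y) (D(y, F) = (-11 + y)*(2*F) = 2*F*(-11 + y))
w = 0
(c + (146 + L)*(D(-4, -12) - 187))*(-452 + w) = (-205 + (146 + 224)*(2*(-12)*(-11 - 4) - 187))*(-452 + 0) = (-205 + 370*(2*(-12)*(-15) - 187))*(-452) = (-205 + 370*(360 - 187))*(-452) = (-205 + 370*173)*(-452) = (-205 + 64010)*(-452) = 63805*(-452) = -28839860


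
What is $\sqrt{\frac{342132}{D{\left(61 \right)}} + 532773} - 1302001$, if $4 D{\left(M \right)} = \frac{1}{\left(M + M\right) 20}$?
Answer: $-1302001 + \sqrt{3339741093} \approx -1.2442 \cdot 10^{6}$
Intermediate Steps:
$D{\left(M \right)} = \frac{1}{160 M}$ ($D{\left(M \right)} = \frac{1}{4 \left(M + M\right) 20} = \frac{1}{4 \cdot 2 M 20} = \frac{1}{4 \cdot 40 M} = \frac{\frac{1}{40} \frac{1}{M}}{4} = \frac{1}{160 M}$)
$\sqrt{\frac{342132}{D{\left(61 \right)}} + 532773} - 1302001 = \sqrt{\frac{342132}{\frac{1}{160} \cdot \frac{1}{61}} + 532773} - 1302001 = \sqrt{342132 \frac{1}{\frac{1}{9760}} + 532773} - 1302001 = \sqrt{342132 \cdot 9760 + 532773} - 1302001 = \sqrt{3339208320 + 532773} - 1302001 = \sqrt{3339741093} - 1302001 = -1302001 + \sqrt{3339741093}$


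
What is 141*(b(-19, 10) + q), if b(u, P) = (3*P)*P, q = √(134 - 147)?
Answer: 42300 + 141*I*√13 ≈ 42300.0 + 508.38*I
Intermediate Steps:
q = I*√13 (q = √(-13) = I*√13 ≈ 3.6056*I)
b(u, P) = 3*P²
141*(b(-19, 10) + q) = 141*(3*10² + I*√13) = 141*(3*100 + I*√13) = 141*(300 + I*√13) = 42300 + 141*I*√13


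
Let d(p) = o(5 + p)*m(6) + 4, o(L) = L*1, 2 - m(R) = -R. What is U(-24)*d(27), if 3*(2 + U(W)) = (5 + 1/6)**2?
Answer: 48425/27 ≈ 1793.5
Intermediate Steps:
U(W) = 745/108 (U(W) = -2 + (5 + 1/6)**2/3 = -2 + (31/6)**2/3 = -2 + (1/3)*(961/36) = -2 + 961/108 = 745/108)
m(R) = 2 + R (m(R) = 2 - (-1)*R = 2 + R)
o(L) = L
d(p) = 44 + 8*p (d(p) = (5 + p)*(2 + 6) + 4 = (5 + p)*8 + 4 = (40 + 8*p) + 4 = 44 + 8*p)
U(-24)*d(27) = 745*(44 + 8*27)/108 = 745*(44 + 216)/108 = (745/108)*260 = 48425/27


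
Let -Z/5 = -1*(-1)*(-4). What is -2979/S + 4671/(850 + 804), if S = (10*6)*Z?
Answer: 112989/330800 ≈ 0.34156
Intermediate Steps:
Z = 20 (Z = -5*(-1*(-1))*(-4) = -5*(-4) = 20)
S = 1200 (S = (10*6)*20 = 60*20 = 1200)
-2979/S + 4671/(850 + 804) = -2979/1200 + 4671/(850 + 804) = -2979*1/1200 + 4671/1654 = -993/400 + 4671*(1/1654) = -993/400 + 4671/1654 = 112989/330800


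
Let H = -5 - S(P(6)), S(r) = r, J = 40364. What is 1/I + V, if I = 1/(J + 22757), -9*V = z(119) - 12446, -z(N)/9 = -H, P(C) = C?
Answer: 580634/9 ≈ 64515.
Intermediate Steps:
H = -11 (H = -5 - 1*6 = -5 - 6 = -11)
z(N) = -99 (z(N) = -(-9)*(-11) = -9*11 = -99)
V = 12545/9 (V = -(-99 - 12446)/9 = -⅑*(-12545) = 12545/9 ≈ 1393.9)
I = 1/63121 (I = 1/(40364 + 22757) = 1/63121 ≈ 1.5843e-5)
1/I + V = 1/(1/63121) + 12545/9 = 63121 + 12545/9 = 580634/9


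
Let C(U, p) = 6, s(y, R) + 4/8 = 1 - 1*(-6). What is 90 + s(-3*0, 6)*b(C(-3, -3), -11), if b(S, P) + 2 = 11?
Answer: 297/2 ≈ 148.50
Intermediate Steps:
s(y, R) = 13/2 (s(y, R) = -1/2 + (1 - 1*(-6)) = -1/2 + (1 + 6) = -1/2 + 7 = 13/2)
b(S, P) = 9 (b(S, P) = -2 + 11 = 9)
90 + s(-3*0, 6)*b(C(-3, -3), -11) = 90 + (13/2)*9 = 90 + 117/2 = 297/2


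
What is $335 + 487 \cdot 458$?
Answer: $223381$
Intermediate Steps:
$335 + 487 \cdot 458 = 335 + 223046 = 223381$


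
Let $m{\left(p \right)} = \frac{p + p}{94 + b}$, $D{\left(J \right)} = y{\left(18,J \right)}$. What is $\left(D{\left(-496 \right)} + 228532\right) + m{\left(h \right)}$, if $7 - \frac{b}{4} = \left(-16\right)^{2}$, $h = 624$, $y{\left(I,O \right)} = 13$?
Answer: $\frac{103073171}{451} \approx 2.2854 \cdot 10^{5}$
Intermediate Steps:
$D{\left(J \right)} = 13$
$b = -996$ ($b = 28 - 4 \left(-16\right)^{2} = 28 - 1024 = -996$)
$m{\left(p \right)} = - \frac{p}{451}$ ($m{\left(p \right)} = \frac{p + p}{94 - 996} = \frac{2 p}{-902} = 2 p \left(- \frac{1}{902}\right) = - \frac{p}{451}$)
$\left(D{\left(-496 \right)} + 228532\right) + m{\left(h \right)} = \left(13 + 228532\right) - \frac{624}{451} = 228545 - \frac{624}{451} = \frac{103073171}{451}$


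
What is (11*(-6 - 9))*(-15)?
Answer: 2475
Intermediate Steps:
(11*(-6 - 9))*(-15) = (11*(-15))*(-15) = -165*(-15) = 2475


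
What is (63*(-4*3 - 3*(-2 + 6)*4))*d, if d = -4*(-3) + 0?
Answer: -45360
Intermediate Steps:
d = 12 (d = 12 + 0 = 12)
(63*(-4*3 - 3*(-2 + 6)*4))*d = (63*(-4*3 - 3*(-2 + 6)*4))*12 = (63*(-12 - 3*4*4))*12 = (63*(-12 - 12*4))*12 = (63*(-12 - 48))*12 = (63*(-60))*12 = -3780*12 = -45360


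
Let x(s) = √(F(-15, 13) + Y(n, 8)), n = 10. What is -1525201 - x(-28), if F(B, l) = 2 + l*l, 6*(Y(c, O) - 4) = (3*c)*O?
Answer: -1525201 - √215 ≈ -1.5252e+6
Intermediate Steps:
Y(c, O) = 4 + O*c/2 (Y(c, O) = 4 + ((3*c)*O)/6 = 4 + (3*O*c)/6 = 4 + O*c/2)
F(B, l) = 2 + l²
x(s) = √215 (x(s) = √((2 + 13²) + (4 + (½)*8*10)) = √((2 + 169) + (4 + 40)) = √(171 + 44) = √215)
-1525201 - x(-28) = -1525201 - √215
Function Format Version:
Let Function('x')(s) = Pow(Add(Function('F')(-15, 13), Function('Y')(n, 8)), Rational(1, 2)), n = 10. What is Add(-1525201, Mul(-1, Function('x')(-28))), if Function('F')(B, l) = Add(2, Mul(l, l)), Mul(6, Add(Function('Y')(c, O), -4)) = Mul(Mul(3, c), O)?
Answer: Add(-1525201, Mul(-1, Pow(215, Rational(1, 2)))) ≈ -1.5252e+6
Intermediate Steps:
Function('Y')(c, O) = Add(4, Mul(Rational(1, 2), O, c)) (Function('Y')(c, O) = Add(4, Mul(Rational(1, 6), Mul(Mul(3, c), O))) = Add(4, Mul(Rational(1, 6), Mul(3, O, c))) = Add(4, Mul(Rational(1, 2), O, c)))
Function('F')(B, l) = Add(2, Pow(l, 2))
Function('x')(s) = Pow(215, Rational(1, 2)) (Function('x')(s) = Pow(Add(Add(2, Pow(13, 2)), Add(4, Mul(Rational(1, 2), 8, 10))), Rational(1, 2)) = Pow(Add(Add(2, 169), Add(4, 40)), Rational(1, 2)) = Pow(Add(171, 44), Rational(1, 2)) = Pow(215, Rational(1, 2)))
Add(-1525201, Mul(-1, Function('x')(-28))) = Add(-1525201, Mul(-1, Pow(215, Rational(1, 2))))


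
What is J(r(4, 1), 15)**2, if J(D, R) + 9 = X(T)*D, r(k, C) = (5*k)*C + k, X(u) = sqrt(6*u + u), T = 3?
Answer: 12177 - 432*sqrt(21) ≈ 10197.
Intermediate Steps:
X(u) = sqrt(7)*sqrt(u) (X(u) = sqrt(7*u) = sqrt(7)*sqrt(u))
r(k, C) = k + 5*C*k (r(k, C) = 5*C*k + k = k + 5*C*k)
J(D, R) = -9 + D*sqrt(21) (J(D, R) = -9 + (sqrt(7)*sqrt(3))*D = -9 + sqrt(21)*D = -9 + D*sqrt(21))
J(r(4, 1), 15)**2 = (-9 + (4*(1 + 5*1))*sqrt(21))**2 = (-9 + (4*(1 + 5))*sqrt(21))**2 = (-9 + (4*6)*sqrt(21))**2 = (-9 + 24*sqrt(21))**2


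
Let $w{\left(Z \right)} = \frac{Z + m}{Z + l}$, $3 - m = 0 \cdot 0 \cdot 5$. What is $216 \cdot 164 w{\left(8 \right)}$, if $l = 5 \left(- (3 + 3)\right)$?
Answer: $-17712$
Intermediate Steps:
$l = -30$ ($l = 5 \left(\left(-1\right) 6\right) = 5 \left(-6\right) = -30$)
$m = 3$ ($m = 3 - 0 \cdot 0 \cdot 5 = 3 - 0 \cdot 5 = 3 - 0 = 3 + 0 = 3$)
$w{\left(Z \right)} = \frac{3 + Z}{-30 + Z}$ ($w{\left(Z \right)} = \frac{Z + 3}{Z - 30} = \frac{3 + Z}{-30 + Z}$)
$216 \cdot 164 w{\left(8 \right)} = 216 \cdot 164 \frac{3 + 8}{-30 + 8} = 35424 \frac{1}{-22} \cdot 11 = 35424 \left(\left(- \frac{1}{22}\right) 11\right) = 35424 \left(- \frac{1}{2}\right) = -17712$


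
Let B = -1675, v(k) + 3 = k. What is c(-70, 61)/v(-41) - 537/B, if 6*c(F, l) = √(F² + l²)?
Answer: 537/1675 - √8621/264 ≈ -0.031105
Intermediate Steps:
v(k) = -3 + k
c(F, l) = √(F² + l²)/6
c(-70, 61)/v(-41) - 537/B = (√((-70)² + 61²)/6)/(-3 - 41) - 537/(-1675) = (√(4900 + 3721)/6)/(-44) - 537*(-1/1675) = (√8621/6)*(-1/44) + 537/1675 = -√8621/264 + 537/1675 = 537/1675 - √8621/264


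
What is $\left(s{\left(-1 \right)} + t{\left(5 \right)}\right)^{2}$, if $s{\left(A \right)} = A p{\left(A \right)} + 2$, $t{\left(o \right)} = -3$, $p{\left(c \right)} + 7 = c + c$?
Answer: $64$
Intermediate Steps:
$p{\left(c \right)} = -7 + 2 c$ ($p{\left(c \right)} = -7 + \left(c + c\right) = -7 + 2 c$)
$s{\left(A \right)} = 2 + A \left(-7 + 2 A\right)$ ($s{\left(A \right)} = A \left(-7 + 2 A\right) + 2 = 2 + A \left(-7 + 2 A\right)$)
$\left(s{\left(-1 \right)} + t{\left(5 \right)}\right)^{2} = \left(\left(2 - \left(-7 + 2 \left(-1\right)\right)\right) - 3\right)^{2} = \left(\left(2 - \left(-7 - 2\right)\right) - 3\right)^{2} = \left(\left(2 - -9\right) - 3\right)^{2} = \left(\left(2 + 9\right) - 3\right)^{2} = \left(11 - 3\right)^{2} = 8^{2} = 64$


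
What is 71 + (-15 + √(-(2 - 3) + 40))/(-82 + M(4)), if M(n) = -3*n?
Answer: 6689/94 - √41/94 ≈ 71.091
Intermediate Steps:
71 + (-15 + √(-(2 - 3) + 40))/(-82 + M(4)) = 71 + (-15 + √(-(2 - 3) + 40))/(-82 - 3*4) = 71 + (-15 + √(-1*(-1) + 40))/(-82 - 12) = 71 + (-15 + √(1 + 40))/(-94) = 71 - (-15 + √41)/94 = 71 + (15/94 - √41/94) = 6689/94 - √41/94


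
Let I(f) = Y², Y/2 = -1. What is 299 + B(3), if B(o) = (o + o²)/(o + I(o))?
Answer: 2105/7 ≈ 300.71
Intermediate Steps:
Y = -2 (Y = 2*(-1) = -2)
I(f) = 4 (I(f) = (-2)² = 4)
B(o) = (o + o²)/(4 + o) (B(o) = (o + o²)/(o + 4) = (o + o²)/(4 + o))
299 + B(3) = 299 + 3*(1 + 3)/(4 + 3) = 299 + 3*4/7 = 299 + 3*(⅐)*4 = 299 + 12/7 = 2105/7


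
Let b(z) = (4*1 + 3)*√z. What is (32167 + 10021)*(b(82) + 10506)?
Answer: 443227128 + 295316*√82 ≈ 4.4590e+8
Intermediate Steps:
b(z) = 7*√z (b(z) = (4 + 3)*√z = 7*√z)
(32167 + 10021)*(b(82) + 10506) = (32167 + 10021)*(7*√82 + 10506) = 42188*(10506 + 7*√82) = 443227128 + 295316*√82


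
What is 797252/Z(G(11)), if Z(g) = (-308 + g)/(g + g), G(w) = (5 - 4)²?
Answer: -1594504/307 ≈ -5193.8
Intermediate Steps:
G(w) = 1 (G(w) = 1² = 1)
Z(g) = (-308 + g)/(2*g) (Z(g) = (-308 + g)/((2*g)) = (-308 + g)*(1/(2*g)) = (-308 + g)/(2*g))
797252/Z(G(11)) = 797252/(((½)*(-308 + 1)/1)) = 797252/(((½)*1*(-307))) = 797252/(-307/2) = 797252*(-2/307) = -1594504/307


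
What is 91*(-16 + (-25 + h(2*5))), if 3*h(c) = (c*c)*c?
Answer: 79807/3 ≈ 26602.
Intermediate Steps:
h(c) = c**3/3 (h(c) = ((c*c)*c)/3 = (c**2*c)/3 = c**3/3)
91*(-16 + (-25 + h(2*5))) = 91*(-16 + (-25 + (2*5)**3/3)) = 91*(-16 + (-25 + (1/3)*10**3)) = 91*(-16 + (-25 + (1/3)*1000)) = 91*(-16 + (-25 + 1000/3)) = 91*(-16 + 925/3) = 91*(877/3) = 79807/3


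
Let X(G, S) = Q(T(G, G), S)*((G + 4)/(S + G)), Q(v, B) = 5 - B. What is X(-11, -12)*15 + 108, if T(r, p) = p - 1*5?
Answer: 4269/23 ≈ 185.61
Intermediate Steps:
T(r, p) = -5 + p (T(r, p) = p - 5 = -5 + p)
X(G, S) = (4 + G)*(5 - S)/(G + S) (X(G, S) = (5 - S)*((G + 4)/(S + G)) = (5 - S)*((4 + G)/(G + S)) = (4 + G)*(5 - S)/(G + S))
X(-11, -12)*15 + 108 = -(-5 - 12)*(4 - 11)/(-11 - 12)*15 + 108 = -1*(-17)*(-7)/(-23)*15 + 108 = -1*(-1/23)*(-17)*(-7)*15 + 108 = (119/23)*15 + 108 = 1785/23 + 108 = 4269/23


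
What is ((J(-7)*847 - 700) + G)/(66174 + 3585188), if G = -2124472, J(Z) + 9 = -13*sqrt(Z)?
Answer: -2132795/3651362 - 77*I*sqrt(7)/25534 ≈ -0.58411 - 0.0079785*I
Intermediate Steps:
J(Z) = -9 - 13*sqrt(Z)
((J(-7)*847 - 700) + G)/(66174 + 3585188) = (((-9 - 13*I*sqrt(7))*847 - 700) - 2124472)/(66174 + 3585188) = (((-9 - 13*I*sqrt(7))*847 - 700) - 2124472)/3651362 = (((-9 - 13*I*sqrt(7))*847 - 700) - 2124472)*(1/3651362) = (((-7623 - 11011*I*sqrt(7)) - 700) - 2124472)*(1/3651362) = ((-8323 - 11011*I*sqrt(7)) - 2124472)*(1/3651362) = (-2132795 - 11011*I*sqrt(7))*(1/3651362) = -2132795/3651362 - 77*I*sqrt(7)/25534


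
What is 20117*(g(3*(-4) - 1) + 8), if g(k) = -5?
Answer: 60351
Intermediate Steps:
20117*(g(3*(-4) - 1) + 8) = 20117*(-5 + 8) = 20117*3 = 60351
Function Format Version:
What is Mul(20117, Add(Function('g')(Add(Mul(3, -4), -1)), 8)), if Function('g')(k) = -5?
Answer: 60351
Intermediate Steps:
Mul(20117, Add(Function('g')(Add(Mul(3, -4), -1)), 8)) = Mul(20117, Add(-5, 8)) = Mul(20117, 3) = 60351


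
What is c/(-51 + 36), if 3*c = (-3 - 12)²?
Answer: -5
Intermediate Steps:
c = 75 (c = (-3 - 12)²/3 = (⅓)*(-15)² = (⅓)*225 = 75)
c/(-51 + 36) = 75/(-51 + 36) = 75/(-15) = -1/15*75 = -5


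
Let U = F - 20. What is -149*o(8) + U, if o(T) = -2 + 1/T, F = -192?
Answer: 539/8 ≈ 67.375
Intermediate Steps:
U = -212 (U = -192 - 20 = -212)
-149*o(8) + U = -149*(-2 + 1/8) - 212 = -149*(-2 + ⅛) - 212 = -149*(-15/8) - 212 = 2235/8 - 212 = 539/8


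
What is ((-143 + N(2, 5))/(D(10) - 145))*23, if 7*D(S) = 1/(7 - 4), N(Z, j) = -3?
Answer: 35259/1522 ≈ 23.166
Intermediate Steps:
D(S) = 1/21 (D(S) = 1/(7*(7 - 4)) = (1/7)/3 = (1/7)*(1/3) = 1/21)
((-143 + N(2, 5))/(D(10) - 145))*23 = ((-143 - 3)/(1/21 - 145))*23 = -146/(-3044/21)*23 = -146*(-21/3044)*23 = (1533/1522)*23 = 35259/1522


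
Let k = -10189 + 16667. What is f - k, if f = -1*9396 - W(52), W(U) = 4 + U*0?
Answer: -15878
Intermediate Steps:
W(U) = 4 (W(U) = 4 + 0 = 4)
k = 6478
f = -9400 (f = -1*9396 - 1*4 = -9396 - 4 = -9400)
f - k = -9400 - 1*6478 = -9400 - 6478 = -15878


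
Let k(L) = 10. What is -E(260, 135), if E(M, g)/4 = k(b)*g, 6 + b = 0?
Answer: -5400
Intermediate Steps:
b = -6 (b = -6 + 0 = -6)
E(M, g) = 40*g (E(M, g) = 4*(10*g) = 40*g)
-E(260, 135) = -40*135 = -1*5400 = -5400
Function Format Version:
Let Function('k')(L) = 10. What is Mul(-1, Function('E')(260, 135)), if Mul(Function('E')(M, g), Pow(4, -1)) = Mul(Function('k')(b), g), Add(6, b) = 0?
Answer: -5400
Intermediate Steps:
b = -6 (b = Add(-6, 0) = -6)
Function('E')(M, g) = Mul(40, g) (Function('E')(M, g) = Mul(4, Mul(10, g)) = Mul(40, g))
Mul(-1, Function('E')(260, 135)) = Mul(-1, Mul(40, 135)) = Mul(-1, 5400) = -5400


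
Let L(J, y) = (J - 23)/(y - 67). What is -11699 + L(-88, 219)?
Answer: -1778359/152 ≈ -11700.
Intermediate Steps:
L(J, y) = (-23 + J)/(-67 + y)
-11699 + L(-88, 219) = -11699 + (-23 - 88)/(-67 + 219) = -11699 - 111/152 = -1778359/152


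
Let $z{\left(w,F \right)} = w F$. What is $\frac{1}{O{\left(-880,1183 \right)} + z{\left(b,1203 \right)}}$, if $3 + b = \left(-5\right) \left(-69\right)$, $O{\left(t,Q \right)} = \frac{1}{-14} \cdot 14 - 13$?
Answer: $\frac{1}{411412} \approx 2.4307 \cdot 10^{-6}$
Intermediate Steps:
$O{\left(t,Q \right)} = -14$ ($O{\left(t,Q \right)} = \left(- \frac{1}{14}\right) 14 - 13 = -1 - 13 = -14$)
$b = 342$ ($b = -3 - -345 = -3 + 345 = 342$)
$z{\left(w,F \right)} = F w$
$\frac{1}{O{\left(-880,1183 \right)} + z{\left(b,1203 \right)}} = \frac{1}{-14 + 1203 \cdot 342} = \frac{1}{-14 + 411426} = \frac{1}{411412}$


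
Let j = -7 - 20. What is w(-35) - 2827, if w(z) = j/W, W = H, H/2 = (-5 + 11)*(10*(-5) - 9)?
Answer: -667163/236 ≈ -2827.0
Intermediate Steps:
j = -27
H = -708 (H = 2*((-5 + 11)*(10*(-5) - 9)) = 2*(6*(-50 - 9)) = 2*(6*(-59)) = 2*(-354) = -708)
W = -708
w(z) = 9/236 (w(z) = -27/(-708) = -27*(-1/708) = 9/236)
w(-35) - 2827 = 9/236 - 2827 = -667163/236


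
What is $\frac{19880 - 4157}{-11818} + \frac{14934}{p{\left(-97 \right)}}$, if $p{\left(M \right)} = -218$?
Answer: $- \frac{89958813}{1288162} \approx -69.835$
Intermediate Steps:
$\frac{19880 - 4157}{-11818} + \frac{14934}{p{\left(-97 \right)}} = \frac{19880 - 4157}{-11818} + \frac{14934}{-218} = 15723 \left(- \frac{1}{11818}\right) + 14934 \left(- \frac{1}{218}\right) = - \frac{15723}{11818} - \frac{7467}{109} = - \frac{89958813}{1288162}$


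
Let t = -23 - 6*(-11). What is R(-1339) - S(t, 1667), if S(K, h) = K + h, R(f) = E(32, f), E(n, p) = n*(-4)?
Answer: -1838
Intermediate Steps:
E(n, p) = -4*n
R(f) = -128 (R(f) = -4*32 = -128)
t = 43 (t = -23 + 66 = 43)
R(-1339) - S(t, 1667) = -128 - (43 + 1667) = -128 - 1*1710 = -128 - 1710 = -1838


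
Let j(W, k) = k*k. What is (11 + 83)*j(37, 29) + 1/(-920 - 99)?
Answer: 80556025/1019 ≈ 79054.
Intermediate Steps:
j(W, k) = k²
(11 + 83)*j(37, 29) + 1/(-920 - 99) = (11 + 83)*29² + 1/(-920 - 99) = 94*841 + 1/(-1019) = 79054 - 1/1019 = 80556025/1019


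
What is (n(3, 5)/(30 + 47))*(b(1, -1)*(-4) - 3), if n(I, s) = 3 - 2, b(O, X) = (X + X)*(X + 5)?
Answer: 29/77 ≈ 0.37662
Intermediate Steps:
b(O, X) = 2*X*(5 + X) (b(O, X) = (2*X)*(5 + X) = 2*X*(5 + X))
n(I, s) = 1
(n(3, 5)/(30 + 47))*(b(1, -1)*(-4) - 3) = (1/(30 + 47))*((2*(-1)*(5 - 1))*(-4) - 3) = (1/77)*((2*(-1)*4)*(-4) - 3) = (1*(1/77))*(-8*(-4) - 3) = (32 - 3)/77 = (1/77)*29 = 29/77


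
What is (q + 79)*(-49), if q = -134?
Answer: 2695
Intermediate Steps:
(q + 79)*(-49) = (-134 + 79)*(-49) = -55*(-49) = 2695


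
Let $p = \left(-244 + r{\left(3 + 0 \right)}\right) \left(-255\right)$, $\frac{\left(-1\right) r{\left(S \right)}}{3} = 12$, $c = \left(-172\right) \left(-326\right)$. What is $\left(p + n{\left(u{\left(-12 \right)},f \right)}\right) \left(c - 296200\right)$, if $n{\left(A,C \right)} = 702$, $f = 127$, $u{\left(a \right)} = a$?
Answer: $-17313709056$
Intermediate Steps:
$c = 56072$
$r{\left(S \right)} = -36$ ($r{\left(S \right)} = \left(-3\right) 12 = -36$)
$p = 71400$ ($p = \left(-244 - 36\right) \left(-255\right) = \left(-280\right) \left(-255\right) = 71400$)
$\left(p + n{\left(u{\left(-12 \right)},f \right)}\right) \left(c - 296200\right) = \left(71400 + 702\right) \left(56072 - 296200\right) = 72102 \left(-240128\right) = -17313709056$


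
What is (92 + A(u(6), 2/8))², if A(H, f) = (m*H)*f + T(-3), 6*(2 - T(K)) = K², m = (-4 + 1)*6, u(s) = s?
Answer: 17161/4 ≈ 4290.3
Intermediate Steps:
m = -18 (m = -3*6 = -18)
T(K) = 2 - K²/6
A(H, f) = ½ - 18*H*f (A(H, f) = (-18*H)*f + (2 - ⅙*(-3)²) = -18*H*f + (2 - ⅙*9) = -18*H*f + (2 - 3/2) = -18*H*f + ½ = ½ - 18*H*f)
(92 + A(u(6), 2/8))² = (92 + (½ - 18*6*2/8))² = (92 + (½ - 18*6*2*(⅛)))² = (92 + (½ - 18*6*¼))² = (92 + (½ - 27))² = (92 - 53/2)² = (131/2)² = 17161/4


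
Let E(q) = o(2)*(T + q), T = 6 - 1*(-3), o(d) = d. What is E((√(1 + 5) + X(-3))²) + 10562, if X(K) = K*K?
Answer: 10754 + 36*√6 ≈ 10842.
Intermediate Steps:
X(K) = K²
T = 9 (T = 6 + 3 = 9)
E(q) = 18 + 2*q (E(q) = 2*(9 + q) = 18 + 2*q)
E((√(1 + 5) + X(-3))²) + 10562 = (18 + 2*(√(1 + 5) + (-3)²)²) + 10562 = (18 + 2*(√6 + 9)²) + 10562 = (18 + 2*(9 + √6)²) + 10562 = 10580 + 2*(9 + √6)²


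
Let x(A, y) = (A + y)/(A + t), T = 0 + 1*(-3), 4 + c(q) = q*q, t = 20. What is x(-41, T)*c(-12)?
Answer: 880/3 ≈ 293.33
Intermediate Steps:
c(q) = -4 + q**2 (c(q) = -4 + q*q = -4 + q**2)
T = -3 (T = 0 - 3 = -3)
x(A, y) = (A + y)/(20 + A) (x(A, y) = (A + y)/(A + 20) = (A + y)/(20 + A))
x(-41, T)*c(-12) = ((-41 - 3)/(20 - 41))*(-4 + (-12)**2) = (-44/(-21))*(-4 + 144) = -1/21*(-44)*140 = (44/21)*140 = 880/3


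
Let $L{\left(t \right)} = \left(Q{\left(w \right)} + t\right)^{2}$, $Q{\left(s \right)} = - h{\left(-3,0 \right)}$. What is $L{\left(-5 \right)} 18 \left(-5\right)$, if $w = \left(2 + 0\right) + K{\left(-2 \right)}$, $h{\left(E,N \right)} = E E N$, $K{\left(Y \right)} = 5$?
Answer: $-2250$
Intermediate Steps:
$h{\left(E,N \right)} = N E^{2}$ ($h{\left(E,N \right)} = E^{2} N = N E^{2}$)
$w = 7$ ($w = \left(2 + 0\right) + 5 = 2 + 5 = 7$)
$Q{\left(s \right)} = 0$ ($Q{\left(s \right)} = - 0 \left(-3\right)^{2} = - 0 \cdot 9 = \left(-1\right) 0 = 0$)
$L{\left(t \right)} = t^{2}$ ($L{\left(t \right)} = \left(0 + t\right)^{2} = t^{2}$)
$L{\left(-5 \right)} 18 \left(-5\right) = \left(-5\right)^{2} \cdot 18 \left(-5\right) = 25 \cdot 18 \left(-5\right) = 450 \left(-5\right) = -2250$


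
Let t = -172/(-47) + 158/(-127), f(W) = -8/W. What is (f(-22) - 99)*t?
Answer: -15643530/65659 ≈ -238.25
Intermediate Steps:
t = 14418/5969 (t = -172*(-1/47) + 158*(-1/127) = 172/47 - 158/127 = 14418/5969 ≈ 2.4155)
(f(-22) - 99)*t = (-8/(-22) - 99)*(14418/5969) = (-8*(-1/22) - 99)*(14418/5969) = (4/11 - 99)*(14418/5969) = -1085/11*14418/5969 = -15643530/65659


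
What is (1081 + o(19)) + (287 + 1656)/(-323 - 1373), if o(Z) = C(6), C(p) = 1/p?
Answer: 5495147/5088 ≈ 1080.0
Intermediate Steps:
o(Z) = ⅙ (o(Z) = 1/6 = ⅙)
(1081 + o(19)) + (287 + 1656)/(-323 - 1373) = (1081 + ⅙) + (287 + 1656)/(-323 - 1373) = 6487/6 + 1943/(-1696) = 6487/6 + 1943*(-1/1696) = 6487/6 - 1943/1696 = 5495147/5088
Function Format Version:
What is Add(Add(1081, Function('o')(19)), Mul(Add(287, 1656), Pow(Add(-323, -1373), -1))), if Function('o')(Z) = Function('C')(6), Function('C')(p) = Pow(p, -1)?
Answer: Rational(5495147, 5088) ≈ 1080.0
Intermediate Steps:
Function('o')(Z) = Rational(1, 6) (Function('o')(Z) = Pow(6, -1) = Rational(1, 6))
Add(Add(1081, Function('o')(19)), Mul(Add(287, 1656), Pow(Add(-323, -1373), -1))) = Add(Add(1081, Rational(1, 6)), Mul(Add(287, 1656), Pow(Add(-323, -1373), -1))) = Add(Rational(6487, 6), Mul(1943, Pow(-1696, -1))) = Add(Rational(6487, 6), Mul(1943, Rational(-1, 1696))) = Add(Rational(6487, 6), Rational(-1943, 1696)) = Rational(5495147, 5088)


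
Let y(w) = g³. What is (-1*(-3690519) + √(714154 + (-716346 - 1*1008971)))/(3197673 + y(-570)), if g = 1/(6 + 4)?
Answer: 3690519000/3197673001 + 1000*I*√1011163/3197673001 ≈ 1.1541 + 0.00031447*I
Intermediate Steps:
g = ⅒ (g = 1/10 = ⅒ ≈ 0.10000)
y(w) = 1/1000 (y(w) = (⅒)³ = 1/1000)
(-1*(-3690519) + √(714154 + (-716346 - 1*1008971)))/(3197673 + y(-570)) = (-1*(-3690519) + √(714154 + (-716346 - 1*1008971)))/(3197673 + 1/1000) = (3690519 + √(714154 + (-716346 - 1008971)))/(3197673001/1000) = (3690519 + √(714154 - 1725317))*(1000/3197673001) = (3690519 + √(-1011163))*(1000/3197673001) = (3690519 + I*√1011163)*(1000/3197673001) = 3690519000/3197673001 + 1000*I*√1011163/3197673001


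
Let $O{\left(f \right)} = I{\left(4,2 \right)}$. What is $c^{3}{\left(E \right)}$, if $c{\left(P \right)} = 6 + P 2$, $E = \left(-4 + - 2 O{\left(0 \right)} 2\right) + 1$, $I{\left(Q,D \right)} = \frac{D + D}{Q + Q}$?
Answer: $-64$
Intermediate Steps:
$I{\left(Q,D \right)} = \frac{D}{Q}$ ($I{\left(Q,D \right)} = \frac{2 D}{2 Q} = 2 D \frac{1}{2 Q} = \frac{D}{Q}$)
$O{\left(f \right)} = \frac{1}{2}$ ($O{\left(f \right)} = \frac{2}{4} = 2 \cdot \frac{1}{4} = \frac{1}{2}$)
$E = -5$ ($E = \left(-4 + \left(-2\right) \frac{1}{2} \cdot 2\right) + 1 = \left(-4 - 2\right) + 1 = -6 + 1 = -5$)
$c{\left(P \right)} = 6 + 2 P$
$c^{3}{\left(E \right)} = \left(6 + 2 \left(-5\right)\right)^{3} = \left(6 - 10\right)^{3} = \left(-4\right)^{3} = -64$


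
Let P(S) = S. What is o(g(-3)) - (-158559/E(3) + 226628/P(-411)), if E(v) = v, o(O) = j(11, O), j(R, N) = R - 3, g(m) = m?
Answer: 21952499/411 ≈ 53412.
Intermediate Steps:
j(R, N) = -3 + R
o(O) = 8 (o(O) = -3 + 11 = 8)
o(g(-3)) - (-158559/E(3) + 226628/P(-411)) = 8 - (-158559/3 + 226628/(-411)) = 8 - (-158559*1/3 + 226628*(-1/411)) = 8 - (-52853 - 226628/411) = 8 - 1*(-21949211/411) = 8 + 21949211/411 = 21952499/411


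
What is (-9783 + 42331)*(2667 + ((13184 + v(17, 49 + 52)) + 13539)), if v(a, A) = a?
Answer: 957139036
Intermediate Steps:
(-9783 + 42331)*(2667 + ((13184 + v(17, 49 + 52)) + 13539)) = (-9783 + 42331)*(2667 + ((13184 + 17) + 13539)) = 32548*(2667 + (13201 + 13539)) = 32548*(2667 + 26740) = 32548*29407 = 957139036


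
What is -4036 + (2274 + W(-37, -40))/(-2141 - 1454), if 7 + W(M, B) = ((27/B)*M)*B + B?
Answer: -14510648/3595 ≈ -4036.3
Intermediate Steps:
W(M, B) = -7 + B + 27*M (W(M, B) = -7 + (((27/B)*M)*B + B) = -7 + ((27*M/B)*B + B) = -7 + (27*M + B) = -7 + (B + 27*M) = -7 + B + 27*M)
-4036 + (2274 + W(-37, -40))/(-2141 - 1454) = -4036 + (2274 + (-7 - 40 + 27*(-37)))/(-2141 - 1454) = -4036 + (2274 + (-7 - 40 - 999))/(-3595) = -4036 + (2274 - 1046)*(-1/3595) = -4036 + 1228*(-1/3595) = -4036 - 1228/3595 = -14510648/3595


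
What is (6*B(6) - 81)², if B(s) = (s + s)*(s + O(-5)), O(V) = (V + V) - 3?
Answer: 342225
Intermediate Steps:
O(V) = -3 + 2*V (O(V) = 2*V - 3 = -3 + 2*V)
B(s) = 2*s*(-13 + s) (B(s) = (s + s)*(s + (-3 + 2*(-5))) = (2*s)*(s + (-3 - 10)) = (2*s)*(s - 13) = (2*s)*(-13 + s) = 2*s*(-13 + s))
(6*B(6) - 81)² = (6*(2*6*(-13 + 6)) - 81)² = (6*(2*6*(-7)) - 81)² = (6*(-84) - 81)² = (-504 - 81)² = (-585)² = 342225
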